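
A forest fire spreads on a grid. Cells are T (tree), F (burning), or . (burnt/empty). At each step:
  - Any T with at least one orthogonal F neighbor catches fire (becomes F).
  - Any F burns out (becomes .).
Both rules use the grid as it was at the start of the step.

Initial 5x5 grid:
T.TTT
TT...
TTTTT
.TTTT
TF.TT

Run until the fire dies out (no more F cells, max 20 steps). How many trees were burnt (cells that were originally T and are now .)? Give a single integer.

Answer: 15

Derivation:
Step 1: +2 fires, +1 burnt (F count now 2)
Step 2: +2 fires, +2 burnt (F count now 2)
Step 3: +4 fires, +2 burnt (F count now 4)
Step 4: +4 fires, +4 burnt (F count now 4)
Step 5: +3 fires, +4 burnt (F count now 3)
Step 6: +0 fires, +3 burnt (F count now 0)
Fire out after step 6
Initially T: 18, now '.': 22
Total burnt (originally-T cells now '.'): 15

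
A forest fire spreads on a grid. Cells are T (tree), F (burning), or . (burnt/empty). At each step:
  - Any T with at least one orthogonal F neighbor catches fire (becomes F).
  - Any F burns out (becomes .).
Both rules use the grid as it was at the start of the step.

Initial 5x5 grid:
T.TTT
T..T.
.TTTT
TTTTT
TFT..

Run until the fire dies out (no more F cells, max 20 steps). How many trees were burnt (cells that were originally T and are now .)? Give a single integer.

Answer: 15

Derivation:
Step 1: +3 fires, +1 burnt (F count now 3)
Step 2: +3 fires, +3 burnt (F count now 3)
Step 3: +2 fires, +3 burnt (F count now 2)
Step 4: +2 fires, +2 burnt (F count now 2)
Step 5: +2 fires, +2 burnt (F count now 2)
Step 6: +1 fires, +2 burnt (F count now 1)
Step 7: +2 fires, +1 burnt (F count now 2)
Step 8: +0 fires, +2 burnt (F count now 0)
Fire out after step 8
Initially T: 17, now '.': 23
Total burnt (originally-T cells now '.'): 15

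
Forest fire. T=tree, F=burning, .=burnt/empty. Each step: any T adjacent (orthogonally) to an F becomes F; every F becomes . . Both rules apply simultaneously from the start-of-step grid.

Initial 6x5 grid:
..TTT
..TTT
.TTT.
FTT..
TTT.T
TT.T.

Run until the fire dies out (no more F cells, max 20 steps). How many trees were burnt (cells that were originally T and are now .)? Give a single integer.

Answer: 16

Derivation:
Step 1: +2 fires, +1 burnt (F count now 2)
Step 2: +4 fires, +2 burnt (F count now 4)
Step 3: +3 fires, +4 burnt (F count now 3)
Step 4: +2 fires, +3 burnt (F count now 2)
Step 5: +2 fires, +2 burnt (F count now 2)
Step 6: +2 fires, +2 burnt (F count now 2)
Step 7: +1 fires, +2 burnt (F count now 1)
Step 8: +0 fires, +1 burnt (F count now 0)
Fire out after step 8
Initially T: 18, now '.': 28
Total burnt (originally-T cells now '.'): 16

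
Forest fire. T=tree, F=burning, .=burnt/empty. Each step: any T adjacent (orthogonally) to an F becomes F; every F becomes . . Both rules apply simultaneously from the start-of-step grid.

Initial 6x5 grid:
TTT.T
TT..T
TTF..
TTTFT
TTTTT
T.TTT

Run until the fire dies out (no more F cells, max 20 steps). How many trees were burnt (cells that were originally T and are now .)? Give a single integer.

Answer: 20

Derivation:
Step 1: +4 fires, +2 burnt (F count now 4)
Step 2: +6 fires, +4 burnt (F count now 6)
Step 3: +6 fires, +6 burnt (F count now 6)
Step 4: +3 fires, +6 burnt (F count now 3)
Step 5: +1 fires, +3 burnt (F count now 1)
Step 6: +0 fires, +1 burnt (F count now 0)
Fire out after step 6
Initially T: 22, now '.': 28
Total burnt (originally-T cells now '.'): 20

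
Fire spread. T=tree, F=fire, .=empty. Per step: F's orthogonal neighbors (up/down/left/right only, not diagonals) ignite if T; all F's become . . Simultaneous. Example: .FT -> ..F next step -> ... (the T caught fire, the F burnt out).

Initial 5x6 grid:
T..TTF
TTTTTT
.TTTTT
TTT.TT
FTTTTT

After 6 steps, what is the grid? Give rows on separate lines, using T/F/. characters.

Step 1: 4 trees catch fire, 2 burn out
  T..TF.
  TTTTTF
  .TTTTT
  FTT.TT
  .FTTTT
Step 2: 5 trees catch fire, 4 burn out
  T..F..
  TTTTF.
  .TTTTF
  .FT.TT
  ..FTTT
Step 3: 6 trees catch fire, 5 burn out
  T.....
  TTTF..
  .FTTF.
  ..F.TF
  ...FTT
Step 4: 7 trees catch fire, 6 burn out
  T.....
  TFF...
  ..FF..
  ....F.
  ....FF
Step 5: 1 trees catch fire, 7 burn out
  T.....
  F.....
  ......
  ......
  ......
Step 6: 1 trees catch fire, 1 burn out
  F.....
  ......
  ......
  ......
  ......

F.....
......
......
......
......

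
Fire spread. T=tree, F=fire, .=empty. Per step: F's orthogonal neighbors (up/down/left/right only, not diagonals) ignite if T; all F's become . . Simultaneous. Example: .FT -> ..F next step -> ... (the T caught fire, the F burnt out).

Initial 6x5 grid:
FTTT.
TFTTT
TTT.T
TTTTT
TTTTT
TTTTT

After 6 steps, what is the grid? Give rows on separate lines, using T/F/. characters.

Step 1: 4 trees catch fire, 2 burn out
  .FTT.
  F.FTT
  TFT.T
  TTTTT
  TTTTT
  TTTTT
Step 2: 5 trees catch fire, 4 burn out
  ..FT.
  ...FT
  F.F.T
  TFTTT
  TTTTT
  TTTTT
Step 3: 5 trees catch fire, 5 burn out
  ...F.
  ....F
  ....T
  F.FTT
  TFTTT
  TTTTT
Step 4: 5 trees catch fire, 5 burn out
  .....
  .....
  ....F
  ...FT
  F.FTT
  TFTTT
Step 5: 4 trees catch fire, 5 burn out
  .....
  .....
  .....
  ....F
  ...FT
  F.FTT
Step 6: 2 trees catch fire, 4 burn out
  .....
  .....
  .....
  .....
  ....F
  ...FT

.....
.....
.....
.....
....F
...FT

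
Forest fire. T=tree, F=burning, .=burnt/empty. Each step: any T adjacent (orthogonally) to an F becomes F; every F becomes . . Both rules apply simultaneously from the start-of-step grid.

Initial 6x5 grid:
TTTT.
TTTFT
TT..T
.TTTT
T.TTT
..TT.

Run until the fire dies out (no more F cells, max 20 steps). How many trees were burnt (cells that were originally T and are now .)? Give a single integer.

Answer: 20

Derivation:
Step 1: +3 fires, +1 burnt (F count now 3)
Step 2: +3 fires, +3 burnt (F count now 3)
Step 3: +4 fires, +3 burnt (F count now 4)
Step 4: +5 fires, +4 burnt (F count now 5)
Step 5: +2 fires, +5 burnt (F count now 2)
Step 6: +2 fires, +2 burnt (F count now 2)
Step 7: +1 fires, +2 burnt (F count now 1)
Step 8: +0 fires, +1 burnt (F count now 0)
Fire out after step 8
Initially T: 21, now '.': 29
Total burnt (originally-T cells now '.'): 20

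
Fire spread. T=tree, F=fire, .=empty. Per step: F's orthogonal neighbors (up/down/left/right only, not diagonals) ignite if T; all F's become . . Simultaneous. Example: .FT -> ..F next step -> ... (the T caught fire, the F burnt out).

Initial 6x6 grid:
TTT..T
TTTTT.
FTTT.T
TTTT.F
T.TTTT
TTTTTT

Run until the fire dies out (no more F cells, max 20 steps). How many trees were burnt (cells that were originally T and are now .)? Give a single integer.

Answer: 27

Derivation:
Step 1: +5 fires, +2 burnt (F count now 5)
Step 2: +7 fires, +5 burnt (F count now 7)
Step 3: +7 fires, +7 burnt (F count now 7)
Step 4: +6 fires, +7 burnt (F count now 6)
Step 5: +2 fires, +6 burnt (F count now 2)
Step 6: +0 fires, +2 burnt (F count now 0)
Fire out after step 6
Initially T: 28, now '.': 35
Total burnt (originally-T cells now '.'): 27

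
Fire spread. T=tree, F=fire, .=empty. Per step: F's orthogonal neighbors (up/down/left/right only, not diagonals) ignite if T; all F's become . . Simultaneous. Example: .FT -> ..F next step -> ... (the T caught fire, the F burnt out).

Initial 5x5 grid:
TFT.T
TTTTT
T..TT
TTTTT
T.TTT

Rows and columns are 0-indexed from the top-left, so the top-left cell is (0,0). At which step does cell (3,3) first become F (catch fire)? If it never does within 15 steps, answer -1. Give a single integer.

Step 1: cell (3,3)='T' (+3 fires, +1 burnt)
Step 2: cell (3,3)='T' (+2 fires, +3 burnt)
Step 3: cell (3,3)='T' (+2 fires, +2 burnt)
Step 4: cell (3,3)='T' (+3 fires, +2 burnt)
Step 5: cell (3,3)='F' (+5 fires, +3 burnt)
  -> target ignites at step 5
Step 6: cell (3,3)='.' (+3 fires, +5 burnt)
Step 7: cell (3,3)='.' (+2 fires, +3 burnt)
Step 8: cell (3,3)='.' (+0 fires, +2 burnt)
  fire out at step 8

5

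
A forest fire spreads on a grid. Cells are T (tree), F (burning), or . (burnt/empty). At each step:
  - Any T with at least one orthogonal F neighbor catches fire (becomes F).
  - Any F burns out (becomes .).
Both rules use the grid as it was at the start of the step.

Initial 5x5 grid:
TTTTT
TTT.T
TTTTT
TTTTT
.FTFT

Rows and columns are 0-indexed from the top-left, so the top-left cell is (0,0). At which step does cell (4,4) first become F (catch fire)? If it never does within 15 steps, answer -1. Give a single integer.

Step 1: cell (4,4)='F' (+4 fires, +2 burnt)
  -> target ignites at step 1
Step 2: cell (4,4)='.' (+5 fires, +4 burnt)
Step 3: cell (4,4)='.' (+4 fires, +5 burnt)
Step 4: cell (4,4)='.' (+4 fires, +4 burnt)
Step 5: cell (4,4)='.' (+3 fires, +4 burnt)
Step 6: cell (4,4)='.' (+1 fires, +3 burnt)
Step 7: cell (4,4)='.' (+0 fires, +1 burnt)
  fire out at step 7

1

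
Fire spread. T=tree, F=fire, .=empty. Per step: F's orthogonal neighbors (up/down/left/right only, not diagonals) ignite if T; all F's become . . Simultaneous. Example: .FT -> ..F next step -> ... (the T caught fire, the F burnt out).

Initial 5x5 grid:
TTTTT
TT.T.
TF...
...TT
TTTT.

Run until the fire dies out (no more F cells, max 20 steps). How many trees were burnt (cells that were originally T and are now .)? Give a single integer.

Step 1: +2 fires, +1 burnt (F count now 2)
Step 2: +2 fires, +2 burnt (F count now 2)
Step 3: +2 fires, +2 burnt (F count now 2)
Step 4: +1 fires, +2 burnt (F count now 1)
Step 5: +2 fires, +1 burnt (F count now 2)
Step 6: +0 fires, +2 burnt (F count now 0)
Fire out after step 6
Initially T: 15, now '.': 19
Total burnt (originally-T cells now '.'): 9

Answer: 9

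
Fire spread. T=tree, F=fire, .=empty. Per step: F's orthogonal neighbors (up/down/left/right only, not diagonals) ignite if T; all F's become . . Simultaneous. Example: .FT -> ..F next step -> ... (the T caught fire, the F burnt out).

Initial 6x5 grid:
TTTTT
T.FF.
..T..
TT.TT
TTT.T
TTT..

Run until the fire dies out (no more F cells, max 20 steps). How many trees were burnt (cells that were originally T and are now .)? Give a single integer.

Step 1: +3 fires, +2 burnt (F count now 3)
Step 2: +2 fires, +3 burnt (F count now 2)
Step 3: +1 fires, +2 burnt (F count now 1)
Step 4: +1 fires, +1 burnt (F count now 1)
Step 5: +0 fires, +1 burnt (F count now 0)
Fire out after step 5
Initially T: 18, now '.': 19
Total burnt (originally-T cells now '.'): 7

Answer: 7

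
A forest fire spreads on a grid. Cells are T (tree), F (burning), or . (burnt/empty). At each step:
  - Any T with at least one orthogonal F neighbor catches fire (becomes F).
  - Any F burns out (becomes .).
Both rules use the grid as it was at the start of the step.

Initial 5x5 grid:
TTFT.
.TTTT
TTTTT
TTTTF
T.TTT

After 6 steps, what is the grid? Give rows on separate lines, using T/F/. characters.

Step 1: 6 trees catch fire, 2 burn out
  TF.F.
  .TFTT
  TTTTF
  TTTF.
  T.TTF
Step 2: 8 trees catch fire, 6 burn out
  F....
  .F.FF
  TTFF.
  TTF..
  T.TF.
Step 3: 3 trees catch fire, 8 burn out
  .....
  .....
  TF...
  TF...
  T.F..
Step 4: 2 trees catch fire, 3 burn out
  .....
  .....
  F....
  F....
  T....
Step 5: 1 trees catch fire, 2 burn out
  .....
  .....
  .....
  .....
  F....
Step 6: 0 trees catch fire, 1 burn out
  .....
  .....
  .....
  .....
  .....

.....
.....
.....
.....
.....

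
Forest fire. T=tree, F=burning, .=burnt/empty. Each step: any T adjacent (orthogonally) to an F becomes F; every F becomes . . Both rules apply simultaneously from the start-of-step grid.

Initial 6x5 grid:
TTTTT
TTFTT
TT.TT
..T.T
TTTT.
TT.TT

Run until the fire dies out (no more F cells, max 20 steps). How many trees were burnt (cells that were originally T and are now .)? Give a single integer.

Step 1: +3 fires, +1 burnt (F count now 3)
Step 2: +6 fires, +3 burnt (F count now 6)
Step 3: +4 fires, +6 burnt (F count now 4)
Step 4: +1 fires, +4 burnt (F count now 1)
Step 5: +0 fires, +1 burnt (F count now 0)
Fire out after step 5
Initially T: 23, now '.': 21
Total burnt (originally-T cells now '.'): 14

Answer: 14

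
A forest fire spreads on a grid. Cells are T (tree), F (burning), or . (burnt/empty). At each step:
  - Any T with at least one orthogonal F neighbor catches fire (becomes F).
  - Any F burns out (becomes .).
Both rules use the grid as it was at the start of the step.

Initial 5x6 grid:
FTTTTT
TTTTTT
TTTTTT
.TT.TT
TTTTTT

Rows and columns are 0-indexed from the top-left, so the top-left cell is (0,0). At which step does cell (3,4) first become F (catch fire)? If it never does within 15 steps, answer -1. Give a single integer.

Step 1: cell (3,4)='T' (+2 fires, +1 burnt)
Step 2: cell (3,4)='T' (+3 fires, +2 burnt)
Step 3: cell (3,4)='T' (+3 fires, +3 burnt)
Step 4: cell (3,4)='T' (+4 fires, +3 burnt)
Step 5: cell (3,4)='T' (+5 fires, +4 burnt)
Step 6: cell (3,4)='T' (+4 fires, +5 burnt)
Step 7: cell (3,4)='F' (+3 fires, +4 burnt)
  -> target ignites at step 7
Step 8: cell (3,4)='.' (+2 fires, +3 burnt)
Step 9: cell (3,4)='.' (+1 fires, +2 burnt)
Step 10: cell (3,4)='.' (+0 fires, +1 burnt)
  fire out at step 10

7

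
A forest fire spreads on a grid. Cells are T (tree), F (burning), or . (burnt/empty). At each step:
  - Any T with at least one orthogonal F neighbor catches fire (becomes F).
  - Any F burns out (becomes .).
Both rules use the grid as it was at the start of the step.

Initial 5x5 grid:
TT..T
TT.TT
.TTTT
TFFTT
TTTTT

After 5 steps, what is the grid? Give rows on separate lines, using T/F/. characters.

Step 1: 6 trees catch fire, 2 burn out
  TT..T
  TT.TT
  .FFTT
  F..FT
  TFFTT
Step 2: 5 trees catch fire, 6 burn out
  TT..T
  TF.TT
  ...FT
  ....F
  F..FT
Step 3: 5 trees catch fire, 5 burn out
  TF..T
  F..FT
  ....F
  .....
  ....F
Step 4: 2 trees catch fire, 5 burn out
  F...T
  ....F
  .....
  .....
  .....
Step 5: 1 trees catch fire, 2 burn out
  ....F
  .....
  .....
  .....
  .....

....F
.....
.....
.....
.....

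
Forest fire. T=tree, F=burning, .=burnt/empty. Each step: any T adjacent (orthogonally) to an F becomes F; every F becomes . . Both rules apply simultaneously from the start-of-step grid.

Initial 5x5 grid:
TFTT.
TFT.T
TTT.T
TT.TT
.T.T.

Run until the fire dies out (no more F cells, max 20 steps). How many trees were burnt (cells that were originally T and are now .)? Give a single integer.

Answer: 11

Derivation:
Step 1: +5 fires, +2 burnt (F count now 5)
Step 2: +4 fires, +5 burnt (F count now 4)
Step 3: +2 fires, +4 burnt (F count now 2)
Step 4: +0 fires, +2 burnt (F count now 0)
Fire out after step 4
Initially T: 16, now '.': 20
Total burnt (originally-T cells now '.'): 11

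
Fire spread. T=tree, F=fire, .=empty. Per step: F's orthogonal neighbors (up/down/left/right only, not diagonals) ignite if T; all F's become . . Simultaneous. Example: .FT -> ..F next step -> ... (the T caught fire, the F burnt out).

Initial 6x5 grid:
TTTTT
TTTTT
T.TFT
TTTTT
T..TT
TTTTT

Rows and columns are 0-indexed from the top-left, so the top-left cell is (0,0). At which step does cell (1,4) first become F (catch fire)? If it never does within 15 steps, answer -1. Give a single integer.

Step 1: cell (1,4)='T' (+4 fires, +1 burnt)
Step 2: cell (1,4)='F' (+6 fires, +4 burnt)
  -> target ignites at step 2
Step 3: cell (1,4)='.' (+6 fires, +6 burnt)
Step 4: cell (1,4)='.' (+5 fires, +6 burnt)
Step 5: cell (1,4)='.' (+4 fires, +5 burnt)
Step 6: cell (1,4)='.' (+1 fires, +4 burnt)
Step 7: cell (1,4)='.' (+0 fires, +1 burnt)
  fire out at step 7

2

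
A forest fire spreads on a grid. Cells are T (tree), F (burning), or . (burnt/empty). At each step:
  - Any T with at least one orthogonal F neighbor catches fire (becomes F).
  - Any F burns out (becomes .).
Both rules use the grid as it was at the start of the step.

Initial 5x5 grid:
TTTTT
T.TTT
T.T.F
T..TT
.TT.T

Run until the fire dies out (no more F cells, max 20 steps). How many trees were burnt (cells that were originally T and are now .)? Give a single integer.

Step 1: +2 fires, +1 burnt (F count now 2)
Step 2: +4 fires, +2 burnt (F count now 4)
Step 3: +2 fires, +4 burnt (F count now 2)
Step 4: +2 fires, +2 burnt (F count now 2)
Step 5: +1 fires, +2 burnt (F count now 1)
Step 6: +1 fires, +1 burnt (F count now 1)
Step 7: +1 fires, +1 burnt (F count now 1)
Step 8: +1 fires, +1 burnt (F count now 1)
Step 9: +1 fires, +1 burnt (F count now 1)
Step 10: +0 fires, +1 burnt (F count now 0)
Fire out after step 10
Initially T: 17, now '.': 23
Total burnt (originally-T cells now '.'): 15

Answer: 15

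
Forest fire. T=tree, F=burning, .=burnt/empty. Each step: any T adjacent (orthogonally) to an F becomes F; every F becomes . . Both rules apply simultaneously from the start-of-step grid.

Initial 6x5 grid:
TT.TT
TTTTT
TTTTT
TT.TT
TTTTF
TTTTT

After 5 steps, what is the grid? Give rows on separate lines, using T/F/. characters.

Step 1: 3 trees catch fire, 1 burn out
  TT.TT
  TTTTT
  TTTTT
  TT.TF
  TTTF.
  TTTTF
Step 2: 4 trees catch fire, 3 burn out
  TT.TT
  TTTTT
  TTTTF
  TT.F.
  TTF..
  TTTF.
Step 3: 4 trees catch fire, 4 burn out
  TT.TT
  TTTTF
  TTTF.
  TT...
  TF...
  TTF..
Step 4: 6 trees catch fire, 4 burn out
  TT.TF
  TTTF.
  TTF..
  TF...
  F....
  TF...
Step 5: 5 trees catch fire, 6 burn out
  TT.F.
  TTF..
  TF...
  F....
  .....
  F....

TT.F.
TTF..
TF...
F....
.....
F....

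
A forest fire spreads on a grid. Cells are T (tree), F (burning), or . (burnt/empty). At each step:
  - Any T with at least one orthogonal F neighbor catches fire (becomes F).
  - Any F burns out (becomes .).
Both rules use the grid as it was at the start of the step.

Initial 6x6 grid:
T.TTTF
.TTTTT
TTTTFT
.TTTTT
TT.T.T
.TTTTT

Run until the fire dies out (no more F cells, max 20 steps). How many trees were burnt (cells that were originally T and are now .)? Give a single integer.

Answer: 27

Derivation:
Step 1: +6 fires, +2 burnt (F count now 6)
Step 2: +5 fires, +6 burnt (F count now 5)
Step 3: +6 fires, +5 burnt (F count now 6)
Step 4: +5 fires, +6 burnt (F count now 5)
Step 5: +3 fires, +5 burnt (F count now 3)
Step 6: +2 fires, +3 burnt (F count now 2)
Step 7: +0 fires, +2 burnt (F count now 0)
Fire out after step 7
Initially T: 28, now '.': 35
Total burnt (originally-T cells now '.'): 27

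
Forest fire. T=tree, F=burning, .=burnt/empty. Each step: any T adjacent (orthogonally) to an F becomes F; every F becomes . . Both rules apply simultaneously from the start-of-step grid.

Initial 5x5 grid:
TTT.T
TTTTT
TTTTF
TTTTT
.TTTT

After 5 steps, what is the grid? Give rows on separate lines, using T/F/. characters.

Step 1: 3 trees catch fire, 1 burn out
  TTT.T
  TTTTF
  TTTF.
  TTTTF
  .TTTT
Step 2: 5 trees catch fire, 3 burn out
  TTT.F
  TTTF.
  TTF..
  TTTF.
  .TTTF
Step 3: 4 trees catch fire, 5 burn out
  TTT..
  TTF..
  TF...
  TTF..
  .TTF.
Step 4: 5 trees catch fire, 4 burn out
  TTF..
  TF...
  F....
  TF...
  .TF..
Step 5: 4 trees catch fire, 5 burn out
  TF...
  F....
  .....
  F....
  .F...

TF...
F....
.....
F....
.F...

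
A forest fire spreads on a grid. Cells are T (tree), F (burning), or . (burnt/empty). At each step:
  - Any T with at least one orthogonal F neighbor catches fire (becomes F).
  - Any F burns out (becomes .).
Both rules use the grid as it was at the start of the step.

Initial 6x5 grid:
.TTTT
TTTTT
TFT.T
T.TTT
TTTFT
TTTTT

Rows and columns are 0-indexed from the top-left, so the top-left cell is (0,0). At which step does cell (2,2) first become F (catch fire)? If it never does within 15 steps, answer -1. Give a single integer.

Step 1: cell (2,2)='F' (+7 fires, +2 burnt)
  -> target ignites at step 1
Step 2: cell (2,2)='.' (+9 fires, +7 burnt)
Step 3: cell (2,2)='.' (+5 fires, +9 burnt)
Step 4: cell (2,2)='.' (+3 fires, +5 burnt)
Step 5: cell (2,2)='.' (+1 fires, +3 burnt)
Step 6: cell (2,2)='.' (+0 fires, +1 burnt)
  fire out at step 6

1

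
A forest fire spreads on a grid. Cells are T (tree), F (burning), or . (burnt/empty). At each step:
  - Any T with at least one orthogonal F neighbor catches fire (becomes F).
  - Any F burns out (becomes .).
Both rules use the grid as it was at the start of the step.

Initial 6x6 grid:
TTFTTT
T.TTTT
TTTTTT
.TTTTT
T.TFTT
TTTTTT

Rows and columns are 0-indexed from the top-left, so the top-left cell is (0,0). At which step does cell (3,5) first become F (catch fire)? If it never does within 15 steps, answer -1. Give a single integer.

Step 1: cell (3,5)='T' (+7 fires, +2 burnt)
Step 2: cell (3,5)='T' (+10 fires, +7 burnt)
Step 3: cell (3,5)='F' (+9 fires, +10 burnt)
  -> target ignites at step 3
Step 4: cell (3,5)='.' (+4 fires, +9 burnt)
Step 5: cell (3,5)='.' (+1 fires, +4 burnt)
Step 6: cell (3,5)='.' (+0 fires, +1 burnt)
  fire out at step 6

3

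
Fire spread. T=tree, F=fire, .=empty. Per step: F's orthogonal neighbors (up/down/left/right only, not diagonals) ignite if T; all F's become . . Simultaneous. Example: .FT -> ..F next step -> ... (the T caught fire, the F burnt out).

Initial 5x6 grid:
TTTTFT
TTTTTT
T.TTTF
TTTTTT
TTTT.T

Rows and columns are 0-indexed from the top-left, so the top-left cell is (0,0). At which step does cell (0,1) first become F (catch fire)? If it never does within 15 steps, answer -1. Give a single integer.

Step 1: cell (0,1)='T' (+6 fires, +2 burnt)
Step 2: cell (0,1)='T' (+5 fires, +6 burnt)
Step 3: cell (0,1)='F' (+4 fires, +5 burnt)
  -> target ignites at step 3
Step 4: cell (0,1)='.' (+4 fires, +4 burnt)
Step 5: cell (0,1)='.' (+3 fires, +4 burnt)
Step 6: cell (0,1)='.' (+3 fires, +3 burnt)
Step 7: cell (0,1)='.' (+1 fires, +3 burnt)
Step 8: cell (0,1)='.' (+0 fires, +1 burnt)
  fire out at step 8

3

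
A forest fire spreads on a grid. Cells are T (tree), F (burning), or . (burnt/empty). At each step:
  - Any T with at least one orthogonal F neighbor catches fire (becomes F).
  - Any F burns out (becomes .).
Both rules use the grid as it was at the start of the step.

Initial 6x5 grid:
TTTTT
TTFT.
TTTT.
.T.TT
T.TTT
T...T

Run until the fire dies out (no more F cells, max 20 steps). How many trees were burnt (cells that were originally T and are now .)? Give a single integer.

Step 1: +4 fires, +1 burnt (F count now 4)
Step 2: +5 fires, +4 burnt (F count now 5)
Step 3: +5 fires, +5 burnt (F count now 5)
Step 4: +2 fires, +5 burnt (F count now 2)
Step 5: +2 fires, +2 burnt (F count now 2)
Step 6: +1 fires, +2 burnt (F count now 1)
Step 7: +0 fires, +1 burnt (F count now 0)
Fire out after step 7
Initially T: 21, now '.': 28
Total burnt (originally-T cells now '.'): 19

Answer: 19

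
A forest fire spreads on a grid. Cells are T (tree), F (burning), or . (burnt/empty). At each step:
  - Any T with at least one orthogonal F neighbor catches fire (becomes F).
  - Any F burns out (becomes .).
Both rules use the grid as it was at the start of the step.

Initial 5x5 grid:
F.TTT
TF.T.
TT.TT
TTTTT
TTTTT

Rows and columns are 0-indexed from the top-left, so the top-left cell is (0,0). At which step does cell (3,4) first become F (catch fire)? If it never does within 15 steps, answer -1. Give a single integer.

Step 1: cell (3,4)='T' (+2 fires, +2 burnt)
Step 2: cell (3,4)='T' (+2 fires, +2 burnt)
Step 3: cell (3,4)='T' (+3 fires, +2 burnt)
Step 4: cell (3,4)='T' (+3 fires, +3 burnt)
Step 5: cell (3,4)='F' (+3 fires, +3 burnt)
  -> target ignites at step 5
Step 6: cell (3,4)='.' (+3 fires, +3 burnt)
Step 7: cell (3,4)='.' (+1 fires, +3 burnt)
Step 8: cell (3,4)='.' (+2 fires, +1 burnt)
Step 9: cell (3,4)='.' (+0 fires, +2 burnt)
  fire out at step 9

5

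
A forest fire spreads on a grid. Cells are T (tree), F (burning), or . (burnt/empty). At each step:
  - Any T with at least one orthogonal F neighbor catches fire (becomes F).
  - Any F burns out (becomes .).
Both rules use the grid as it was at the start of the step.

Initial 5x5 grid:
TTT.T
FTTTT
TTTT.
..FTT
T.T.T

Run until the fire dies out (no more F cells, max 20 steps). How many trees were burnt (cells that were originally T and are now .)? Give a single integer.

Answer: 16

Derivation:
Step 1: +6 fires, +2 burnt (F count now 6)
Step 2: +5 fires, +6 burnt (F count now 5)
Step 3: +3 fires, +5 burnt (F count now 3)
Step 4: +1 fires, +3 burnt (F count now 1)
Step 5: +1 fires, +1 burnt (F count now 1)
Step 6: +0 fires, +1 burnt (F count now 0)
Fire out after step 6
Initially T: 17, now '.': 24
Total burnt (originally-T cells now '.'): 16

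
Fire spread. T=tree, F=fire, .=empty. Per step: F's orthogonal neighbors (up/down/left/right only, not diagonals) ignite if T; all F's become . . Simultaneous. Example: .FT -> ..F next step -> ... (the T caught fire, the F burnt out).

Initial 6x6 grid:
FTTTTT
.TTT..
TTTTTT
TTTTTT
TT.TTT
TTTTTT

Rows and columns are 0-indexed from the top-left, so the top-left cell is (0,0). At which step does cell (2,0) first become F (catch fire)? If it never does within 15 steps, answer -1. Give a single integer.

Step 1: cell (2,0)='T' (+1 fires, +1 burnt)
Step 2: cell (2,0)='T' (+2 fires, +1 burnt)
Step 3: cell (2,0)='T' (+3 fires, +2 burnt)
Step 4: cell (2,0)='F' (+5 fires, +3 burnt)
  -> target ignites at step 4
Step 5: cell (2,0)='.' (+5 fires, +5 burnt)
Step 6: cell (2,0)='.' (+4 fires, +5 burnt)
Step 7: cell (2,0)='.' (+5 fires, +4 burnt)
Step 8: cell (2,0)='.' (+3 fires, +5 burnt)
Step 9: cell (2,0)='.' (+2 fires, +3 burnt)
Step 10: cell (2,0)='.' (+1 fires, +2 burnt)
Step 11: cell (2,0)='.' (+0 fires, +1 burnt)
  fire out at step 11

4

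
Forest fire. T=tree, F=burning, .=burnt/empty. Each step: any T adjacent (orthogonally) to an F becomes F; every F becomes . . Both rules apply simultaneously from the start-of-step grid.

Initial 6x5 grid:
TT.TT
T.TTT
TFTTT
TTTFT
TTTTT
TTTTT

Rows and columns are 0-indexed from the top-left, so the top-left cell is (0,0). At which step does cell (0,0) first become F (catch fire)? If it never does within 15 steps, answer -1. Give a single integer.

Step 1: cell (0,0)='T' (+7 fires, +2 burnt)
Step 2: cell (0,0)='T' (+9 fires, +7 burnt)
Step 3: cell (0,0)='F' (+7 fires, +9 burnt)
  -> target ignites at step 3
Step 4: cell (0,0)='.' (+3 fires, +7 burnt)
Step 5: cell (0,0)='.' (+0 fires, +3 burnt)
  fire out at step 5

3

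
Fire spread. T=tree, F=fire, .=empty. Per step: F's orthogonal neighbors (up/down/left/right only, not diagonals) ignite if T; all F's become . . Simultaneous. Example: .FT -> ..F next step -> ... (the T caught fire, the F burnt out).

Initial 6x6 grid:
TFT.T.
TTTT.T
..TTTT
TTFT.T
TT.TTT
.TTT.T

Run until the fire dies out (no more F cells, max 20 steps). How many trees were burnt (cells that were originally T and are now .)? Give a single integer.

Step 1: +6 fires, +2 burnt (F count now 6)
Step 2: +6 fires, +6 burnt (F count now 6)
Step 3: +6 fires, +6 burnt (F count now 6)
Step 4: +3 fires, +6 burnt (F count now 3)
Step 5: +3 fires, +3 burnt (F count now 3)
Step 6: +0 fires, +3 burnt (F count now 0)
Fire out after step 6
Initially T: 25, now '.': 35
Total burnt (originally-T cells now '.'): 24

Answer: 24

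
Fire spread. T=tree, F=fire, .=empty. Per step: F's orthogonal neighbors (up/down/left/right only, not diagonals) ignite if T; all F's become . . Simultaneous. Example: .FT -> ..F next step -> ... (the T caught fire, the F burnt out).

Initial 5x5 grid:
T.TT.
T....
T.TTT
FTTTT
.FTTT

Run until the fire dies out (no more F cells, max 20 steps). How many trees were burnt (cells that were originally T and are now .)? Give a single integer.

Answer: 13

Derivation:
Step 1: +3 fires, +2 burnt (F count now 3)
Step 2: +3 fires, +3 burnt (F count now 3)
Step 3: +4 fires, +3 burnt (F count now 4)
Step 4: +2 fires, +4 burnt (F count now 2)
Step 5: +1 fires, +2 burnt (F count now 1)
Step 6: +0 fires, +1 burnt (F count now 0)
Fire out after step 6
Initially T: 15, now '.': 23
Total burnt (originally-T cells now '.'): 13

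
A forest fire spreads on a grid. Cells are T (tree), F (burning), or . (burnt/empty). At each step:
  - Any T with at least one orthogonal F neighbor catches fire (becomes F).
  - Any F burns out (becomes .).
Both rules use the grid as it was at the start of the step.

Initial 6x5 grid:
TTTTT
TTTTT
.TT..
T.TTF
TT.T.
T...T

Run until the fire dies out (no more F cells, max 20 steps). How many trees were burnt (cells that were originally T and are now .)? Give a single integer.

Answer: 15

Derivation:
Step 1: +1 fires, +1 burnt (F count now 1)
Step 2: +2 fires, +1 burnt (F count now 2)
Step 3: +1 fires, +2 burnt (F count now 1)
Step 4: +2 fires, +1 burnt (F count now 2)
Step 5: +3 fires, +2 burnt (F count now 3)
Step 6: +4 fires, +3 burnt (F count now 4)
Step 7: +2 fires, +4 burnt (F count now 2)
Step 8: +0 fires, +2 burnt (F count now 0)
Fire out after step 8
Initially T: 20, now '.': 25
Total burnt (originally-T cells now '.'): 15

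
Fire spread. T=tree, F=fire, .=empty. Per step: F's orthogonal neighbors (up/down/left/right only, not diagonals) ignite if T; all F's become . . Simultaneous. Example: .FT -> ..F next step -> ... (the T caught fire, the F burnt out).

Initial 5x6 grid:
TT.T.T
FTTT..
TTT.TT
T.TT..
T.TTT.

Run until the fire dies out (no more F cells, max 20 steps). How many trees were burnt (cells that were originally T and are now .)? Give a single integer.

Step 1: +3 fires, +1 burnt (F count now 3)
Step 2: +4 fires, +3 burnt (F count now 4)
Step 3: +3 fires, +4 burnt (F count now 3)
Step 4: +2 fires, +3 burnt (F count now 2)
Step 5: +2 fires, +2 burnt (F count now 2)
Step 6: +1 fires, +2 burnt (F count now 1)
Step 7: +1 fires, +1 burnt (F count now 1)
Step 8: +0 fires, +1 burnt (F count now 0)
Fire out after step 8
Initially T: 19, now '.': 27
Total burnt (originally-T cells now '.'): 16

Answer: 16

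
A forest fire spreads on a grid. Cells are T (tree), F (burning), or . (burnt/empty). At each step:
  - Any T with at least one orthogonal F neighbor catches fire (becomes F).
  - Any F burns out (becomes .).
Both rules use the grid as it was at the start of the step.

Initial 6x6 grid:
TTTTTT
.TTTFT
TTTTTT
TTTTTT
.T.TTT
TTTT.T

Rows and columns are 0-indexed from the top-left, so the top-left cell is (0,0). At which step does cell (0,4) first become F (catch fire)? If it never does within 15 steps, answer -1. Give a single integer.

Step 1: cell (0,4)='F' (+4 fires, +1 burnt)
  -> target ignites at step 1
Step 2: cell (0,4)='.' (+6 fires, +4 burnt)
Step 3: cell (0,4)='.' (+6 fires, +6 burnt)
Step 4: cell (0,4)='.' (+5 fires, +6 burnt)
Step 5: cell (0,4)='.' (+5 fires, +5 burnt)
Step 6: cell (0,4)='.' (+3 fires, +5 burnt)
Step 7: cell (0,4)='.' (+1 fires, +3 burnt)
Step 8: cell (0,4)='.' (+1 fires, +1 burnt)
Step 9: cell (0,4)='.' (+0 fires, +1 burnt)
  fire out at step 9

1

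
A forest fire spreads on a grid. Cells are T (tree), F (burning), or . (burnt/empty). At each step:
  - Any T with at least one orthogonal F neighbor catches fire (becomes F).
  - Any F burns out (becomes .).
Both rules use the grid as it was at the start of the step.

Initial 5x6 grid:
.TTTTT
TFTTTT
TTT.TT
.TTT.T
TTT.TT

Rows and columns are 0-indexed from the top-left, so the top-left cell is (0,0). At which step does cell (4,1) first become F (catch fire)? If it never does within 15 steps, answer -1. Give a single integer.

Step 1: cell (4,1)='T' (+4 fires, +1 burnt)
Step 2: cell (4,1)='T' (+5 fires, +4 burnt)
Step 3: cell (4,1)='F' (+4 fires, +5 burnt)
  -> target ignites at step 3
Step 4: cell (4,1)='.' (+6 fires, +4 burnt)
Step 5: cell (4,1)='.' (+2 fires, +6 burnt)
Step 6: cell (4,1)='.' (+1 fires, +2 burnt)
Step 7: cell (4,1)='.' (+1 fires, +1 burnt)
Step 8: cell (4,1)='.' (+1 fires, +1 burnt)
Step 9: cell (4,1)='.' (+0 fires, +1 burnt)
  fire out at step 9

3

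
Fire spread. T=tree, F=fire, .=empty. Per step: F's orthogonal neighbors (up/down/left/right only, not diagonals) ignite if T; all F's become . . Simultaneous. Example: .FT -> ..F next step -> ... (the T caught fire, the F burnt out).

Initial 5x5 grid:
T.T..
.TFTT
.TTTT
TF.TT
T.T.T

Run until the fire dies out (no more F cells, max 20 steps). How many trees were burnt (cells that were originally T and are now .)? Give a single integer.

Step 1: +6 fires, +2 burnt (F count now 6)
Step 2: +3 fires, +6 burnt (F count now 3)
Step 3: +2 fires, +3 burnt (F count now 2)
Step 4: +1 fires, +2 burnt (F count now 1)
Step 5: +1 fires, +1 burnt (F count now 1)
Step 6: +0 fires, +1 burnt (F count now 0)
Fire out after step 6
Initially T: 15, now '.': 23
Total burnt (originally-T cells now '.'): 13

Answer: 13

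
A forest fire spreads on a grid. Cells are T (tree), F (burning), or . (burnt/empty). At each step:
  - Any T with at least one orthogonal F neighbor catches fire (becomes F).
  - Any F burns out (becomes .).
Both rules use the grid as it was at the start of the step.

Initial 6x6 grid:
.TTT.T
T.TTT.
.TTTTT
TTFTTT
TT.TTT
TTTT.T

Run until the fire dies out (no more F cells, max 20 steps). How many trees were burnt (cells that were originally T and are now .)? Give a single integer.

Step 1: +3 fires, +1 burnt (F count now 3)
Step 2: +7 fires, +3 burnt (F count now 7)
Step 3: +8 fires, +7 burnt (F count now 8)
Step 4: +7 fires, +8 burnt (F count now 7)
Step 5: +1 fires, +7 burnt (F count now 1)
Step 6: +0 fires, +1 burnt (F count now 0)
Fire out after step 6
Initially T: 28, now '.': 34
Total burnt (originally-T cells now '.'): 26

Answer: 26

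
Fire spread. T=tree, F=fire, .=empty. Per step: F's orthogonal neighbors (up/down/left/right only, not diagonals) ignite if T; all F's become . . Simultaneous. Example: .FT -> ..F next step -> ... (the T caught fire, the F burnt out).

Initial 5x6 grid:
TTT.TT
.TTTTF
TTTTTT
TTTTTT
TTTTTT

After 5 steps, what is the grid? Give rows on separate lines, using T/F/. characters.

Step 1: 3 trees catch fire, 1 burn out
  TTT.TF
  .TTTF.
  TTTTTF
  TTTTTT
  TTTTTT
Step 2: 4 trees catch fire, 3 burn out
  TTT.F.
  .TTF..
  TTTTF.
  TTTTTF
  TTTTTT
Step 3: 4 trees catch fire, 4 burn out
  TTT...
  .TF...
  TTTF..
  TTTTF.
  TTTTTF
Step 4: 5 trees catch fire, 4 burn out
  TTF...
  .F....
  TTF...
  TTTF..
  TTTTF.
Step 5: 4 trees catch fire, 5 burn out
  TF....
  ......
  TF....
  TTF...
  TTTF..

TF....
......
TF....
TTF...
TTTF..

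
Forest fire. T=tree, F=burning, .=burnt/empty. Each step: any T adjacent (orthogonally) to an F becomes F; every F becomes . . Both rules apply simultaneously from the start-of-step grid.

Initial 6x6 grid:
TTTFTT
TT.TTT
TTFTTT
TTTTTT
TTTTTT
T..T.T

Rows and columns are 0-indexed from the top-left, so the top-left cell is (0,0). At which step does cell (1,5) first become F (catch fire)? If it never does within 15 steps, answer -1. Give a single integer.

Step 1: cell (1,5)='T' (+6 fires, +2 burnt)
Step 2: cell (1,5)='T' (+9 fires, +6 burnt)
Step 3: cell (1,5)='F' (+8 fires, +9 burnt)
  -> target ignites at step 3
Step 4: cell (1,5)='.' (+4 fires, +8 burnt)
Step 5: cell (1,5)='.' (+2 fires, +4 burnt)
Step 6: cell (1,5)='.' (+1 fires, +2 burnt)
Step 7: cell (1,5)='.' (+0 fires, +1 burnt)
  fire out at step 7

3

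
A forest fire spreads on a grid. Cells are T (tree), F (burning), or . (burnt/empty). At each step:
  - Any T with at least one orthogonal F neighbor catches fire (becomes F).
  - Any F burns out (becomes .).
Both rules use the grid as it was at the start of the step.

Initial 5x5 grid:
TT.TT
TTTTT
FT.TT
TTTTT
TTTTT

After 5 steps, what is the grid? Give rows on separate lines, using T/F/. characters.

Step 1: 3 trees catch fire, 1 burn out
  TT.TT
  FTTTT
  .F.TT
  FTTTT
  TTTTT
Step 2: 4 trees catch fire, 3 burn out
  FT.TT
  .FTTT
  ...TT
  .FTTT
  FTTTT
Step 3: 4 trees catch fire, 4 burn out
  .F.TT
  ..FTT
  ...TT
  ..FTT
  .FTTT
Step 4: 3 trees catch fire, 4 burn out
  ...TT
  ...FT
  ...TT
  ...FT
  ..FTT
Step 5: 5 trees catch fire, 3 burn out
  ...FT
  ....F
  ...FT
  ....F
  ...FT

...FT
....F
...FT
....F
...FT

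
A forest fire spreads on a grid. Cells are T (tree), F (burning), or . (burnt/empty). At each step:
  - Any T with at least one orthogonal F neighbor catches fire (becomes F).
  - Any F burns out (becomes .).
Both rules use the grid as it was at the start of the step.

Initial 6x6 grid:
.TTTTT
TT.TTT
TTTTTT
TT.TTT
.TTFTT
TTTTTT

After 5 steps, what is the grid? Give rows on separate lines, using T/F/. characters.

Step 1: 4 trees catch fire, 1 burn out
  .TTTTT
  TT.TTT
  TTTTTT
  TT.FTT
  .TF.FT
  TTTFTT
Step 2: 6 trees catch fire, 4 burn out
  .TTTTT
  TT.TTT
  TTTFTT
  TT..FT
  .F...F
  TTF.FT
Step 3: 7 trees catch fire, 6 burn out
  .TTTTT
  TT.FTT
  TTF.FT
  TF...F
  ......
  TF...F
Step 4: 6 trees catch fire, 7 burn out
  .TTFTT
  TT..FT
  TF...F
  F.....
  ......
  F.....
Step 5: 5 trees catch fire, 6 burn out
  .TF.FT
  TF...F
  F.....
  ......
  ......
  ......

.TF.FT
TF...F
F.....
......
......
......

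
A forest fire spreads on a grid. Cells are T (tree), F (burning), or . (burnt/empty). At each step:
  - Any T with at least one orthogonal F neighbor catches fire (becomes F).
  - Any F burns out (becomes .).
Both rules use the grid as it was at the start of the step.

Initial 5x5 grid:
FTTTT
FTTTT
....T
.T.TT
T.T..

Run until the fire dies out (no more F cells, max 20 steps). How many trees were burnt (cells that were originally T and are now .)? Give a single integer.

Step 1: +2 fires, +2 burnt (F count now 2)
Step 2: +2 fires, +2 burnt (F count now 2)
Step 3: +2 fires, +2 burnt (F count now 2)
Step 4: +2 fires, +2 burnt (F count now 2)
Step 5: +1 fires, +2 burnt (F count now 1)
Step 6: +1 fires, +1 burnt (F count now 1)
Step 7: +1 fires, +1 burnt (F count now 1)
Step 8: +0 fires, +1 burnt (F count now 0)
Fire out after step 8
Initially T: 14, now '.': 22
Total burnt (originally-T cells now '.'): 11

Answer: 11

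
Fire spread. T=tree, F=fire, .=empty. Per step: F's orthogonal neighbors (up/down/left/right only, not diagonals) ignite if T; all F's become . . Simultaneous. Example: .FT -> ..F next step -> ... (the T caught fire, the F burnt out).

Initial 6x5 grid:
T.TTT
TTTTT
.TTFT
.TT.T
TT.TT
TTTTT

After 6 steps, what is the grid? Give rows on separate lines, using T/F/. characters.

Step 1: 3 trees catch fire, 1 burn out
  T.TTT
  TTTFT
  .TF.F
  .TT.T
  TT.TT
  TTTTT
Step 2: 6 trees catch fire, 3 burn out
  T.TFT
  TTF.F
  .F...
  .TF.F
  TT.TT
  TTTTT
Step 3: 5 trees catch fire, 6 burn out
  T.F.F
  TF...
  .....
  .F...
  TT.TF
  TTTTT
Step 4: 4 trees catch fire, 5 burn out
  T....
  F....
  .....
  .....
  TF.F.
  TTTTF
Step 5: 4 trees catch fire, 4 burn out
  F....
  .....
  .....
  .....
  F....
  TFTF.
Step 6: 2 trees catch fire, 4 burn out
  .....
  .....
  .....
  .....
  .....
  F.F..

.....
.....
.....
.....
.....
F.F..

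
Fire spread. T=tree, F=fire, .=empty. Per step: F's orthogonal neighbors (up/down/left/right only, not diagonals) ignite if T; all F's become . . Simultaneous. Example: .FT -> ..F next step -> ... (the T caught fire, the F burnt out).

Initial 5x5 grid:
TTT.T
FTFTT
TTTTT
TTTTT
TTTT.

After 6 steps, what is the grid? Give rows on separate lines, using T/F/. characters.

Step 1: 6 trees catch fire, 2 burn out
  FTF.T
  .F.FT
  FTFTT
  TTTTT
  TTTT.
Step 2: 6 trees catch fire, 6 burn out
  .F..T
  ....F
  .F.FT
  FTFTT
  TTTT.
Step 3: 6 trees catch fire, 6 burn out
  ....F
  .....
  ....F
  .F.FT
  FTFT.
Step 4: 3 trees catch fire, 6 burn out
  .....
  .....
  .....
  ....F
  .F.F.
Step 5: 0 trees catch fire, 3 burn out
  .....
  .....
  .....
  .....
  .....
Step 6: 0 trees catch fire, 0 burn out
  .....
  .....
  .....
  .....
  .....

.....
.....
.....
.....
.....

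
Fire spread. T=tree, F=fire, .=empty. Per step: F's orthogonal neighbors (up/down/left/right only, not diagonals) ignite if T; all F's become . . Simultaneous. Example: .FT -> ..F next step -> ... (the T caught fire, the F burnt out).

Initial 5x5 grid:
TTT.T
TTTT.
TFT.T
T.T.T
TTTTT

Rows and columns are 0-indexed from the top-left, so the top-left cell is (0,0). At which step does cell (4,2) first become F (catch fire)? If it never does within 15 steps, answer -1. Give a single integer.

Step 1: cell (4,2)='T' (+3 fires, +1 burnt)
Step 2: cell (4,2)='T' (+5 fires, +3 burnt)
Step 3: cell (4,2)='F' (+5 fires, +5 burnt)
  -> target ignites at step 3
Step 4: cell (4,2)='.' (+2 fires, +5 burnt)
Step 5: cell (4,2)='.' (+1 fires, +2 burnt)
Step 6: cell (4,2)='.' (+1 fires, +1 burnt)
Step 7: cell (4,2)='.' (+1 fires, +1 burnt)
Step 8: cell (4,2)='.' (+0 fires, +1 burnt)
  fire out at step 8

3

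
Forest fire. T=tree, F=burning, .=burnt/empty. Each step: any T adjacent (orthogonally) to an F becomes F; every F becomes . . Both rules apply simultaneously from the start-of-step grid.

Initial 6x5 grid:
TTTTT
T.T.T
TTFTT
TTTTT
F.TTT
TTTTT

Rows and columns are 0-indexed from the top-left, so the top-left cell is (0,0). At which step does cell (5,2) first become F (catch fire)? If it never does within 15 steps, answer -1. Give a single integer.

Step 1: cell (5,2)='T' (+6 fires, +2 burnt)
Step 2: cell (5,2)='T' (+7 fires, +6 burnt)
Step 3: cell (5,2)='F' (+7 fires, +7 burnt)
  -> target ignites at step 3
Step 4: cell (5,2)='.' (+4 fires, +7 burnt)
Step 5: cell (5,2)='.' (+1 fires, +4 burnt)
Step 6: cell (5,2)='.' (+0 fires, +1 burnt)
  fire out at step 6

3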